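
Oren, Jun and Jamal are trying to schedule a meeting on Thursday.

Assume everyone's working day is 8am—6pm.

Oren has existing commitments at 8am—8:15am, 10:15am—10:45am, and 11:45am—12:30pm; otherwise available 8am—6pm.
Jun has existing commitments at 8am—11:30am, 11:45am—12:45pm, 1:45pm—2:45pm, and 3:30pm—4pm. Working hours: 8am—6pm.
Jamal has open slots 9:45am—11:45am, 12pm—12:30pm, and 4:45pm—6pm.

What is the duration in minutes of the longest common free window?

75 minutes

Oren free within 08:00–18:00: 08:15–10:15, 10:45–11:45, 12:30–18:00.
Jun free within 08:00–18:00: 11:30–11:45, 12:45–13:45, 14:45–15:30, 16:00–18:00.
Oren ∩ Jun: 11:30–11:45, 12:45–13:45, 14:45–15:30, 16:00–18:00.
Oren ∩ Jun ∩ Jamal: 11:30–11:45, 16:45–18:00.
Common window lengths: 15, 75 min; longest is 75.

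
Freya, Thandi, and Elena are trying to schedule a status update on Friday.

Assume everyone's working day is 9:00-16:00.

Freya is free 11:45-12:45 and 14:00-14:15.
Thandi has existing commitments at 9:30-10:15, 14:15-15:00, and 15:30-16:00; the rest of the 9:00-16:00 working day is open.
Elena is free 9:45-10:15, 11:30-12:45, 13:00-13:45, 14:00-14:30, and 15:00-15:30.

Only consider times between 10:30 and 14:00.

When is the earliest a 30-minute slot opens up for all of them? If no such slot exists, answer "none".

Thandi free within 09:00–16:00: 09:00–09:30, 10:15–14:15, 15:00–15:30.
Freya ∩ Thandi: 11:45–12:45, 14:00–14:15.
Freya ∩ Thandi ∩ Elena: 11:45–12:45, 14:00–14:15.
Restricted to 10:30–14:00: 11:45–12:45.
Windows ≥ 30 min: 11:45–12:45.
Earliest such window starts at 11:45.

11:45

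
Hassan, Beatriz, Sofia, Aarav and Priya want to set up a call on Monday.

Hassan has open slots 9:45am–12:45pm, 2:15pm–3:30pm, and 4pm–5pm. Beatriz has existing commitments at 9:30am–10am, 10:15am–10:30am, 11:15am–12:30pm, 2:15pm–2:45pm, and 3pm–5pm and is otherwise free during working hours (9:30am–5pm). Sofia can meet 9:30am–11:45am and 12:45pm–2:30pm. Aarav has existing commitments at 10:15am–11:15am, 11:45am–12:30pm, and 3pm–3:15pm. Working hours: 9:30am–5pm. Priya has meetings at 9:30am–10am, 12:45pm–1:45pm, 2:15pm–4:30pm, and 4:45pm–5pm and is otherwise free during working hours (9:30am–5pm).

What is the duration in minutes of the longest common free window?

15 minutes

Beatriz free within 09:30–17:00: 10:00–10:15, 10:30–11:15, 12:30–14:15, 14:45–15:00.
Aarav free within 09:30–17:00: 09:30–10:15, 11:15–11:45, 12:30–15:00, 15:15–17:00.
Priya free within 09:30–17:00: 10:00–12:45, 13:45–14:15, 16:30–16:45.
Hassan ∩ Beatriz: 10:00–10:15, 10:30–11:15, 12:30–12:45, 14:45–15:00.
Hassan ∩ Beatriz ∩ Sofia: 10:00–10:15, 10:30–11:15.
Hassan ∩ Beatriz ∩ Sofia ∩ Aarav: 10:00–10:15.
Hassan ∩ Beatriz ∩ Sofia ∩ Aarav ∩ Priya: 10:00–10:15.
Single common window of 15 minutes.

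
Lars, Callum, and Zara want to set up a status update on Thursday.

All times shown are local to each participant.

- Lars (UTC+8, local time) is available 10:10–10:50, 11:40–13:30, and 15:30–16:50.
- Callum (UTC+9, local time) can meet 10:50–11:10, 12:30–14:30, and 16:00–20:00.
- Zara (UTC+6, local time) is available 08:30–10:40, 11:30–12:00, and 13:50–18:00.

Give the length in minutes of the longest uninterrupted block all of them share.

60 minutes

Lars → UTC: 02:10–02:50, 03:40–05:30, 07:30–08:50.
Callum → UTC: 01:50–02:10, 03:30–05:30, 07:00–11:00.
Zara → UTC: 02:30–04:40, 05:30–06:00, 07:50–12:00.
Lars ∩ Callum: 03:40–05:30, 07:30–08:50.
Lars ∩ Callum ∩ Zara: 03:40–04:40, 07:50–08:50.
Common window lengths: 60, 60 min; longest is 60.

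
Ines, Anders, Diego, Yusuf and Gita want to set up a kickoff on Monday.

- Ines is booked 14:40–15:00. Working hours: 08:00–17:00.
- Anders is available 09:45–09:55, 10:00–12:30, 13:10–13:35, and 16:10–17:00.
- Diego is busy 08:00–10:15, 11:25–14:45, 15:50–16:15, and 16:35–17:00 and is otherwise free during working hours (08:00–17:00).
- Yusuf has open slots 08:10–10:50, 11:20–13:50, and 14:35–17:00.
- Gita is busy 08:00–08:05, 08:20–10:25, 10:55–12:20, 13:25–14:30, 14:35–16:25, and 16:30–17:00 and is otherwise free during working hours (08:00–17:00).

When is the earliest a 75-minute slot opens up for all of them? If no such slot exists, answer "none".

none

Ines free within 08:00–17:00: 08:00–14:40, 15:00–17:00.
Diego free within 08:00–17:00: 10:15–11:25, 14:45–15:50, 16:15–16:35.
Gita free within 08:00–17:00: 08:05–08:20, 10:25–10:55, 12:20–13:25, 14:30–14:35, 16:25–16:30.
Ines ∩ Anders: 09:45–09:55, 10:00–12:30, 13:10–13:35, 16:10–17:00.
Ines ∩ Anders ∩ Diego: 10:15–11:25, 16:15–16:35.
Ines ∩ Anders ∩ Diego ∩ Yusuf: 10:15–10:50, 11:20–11:25, 16:15–16:35.
Ines ∩ Anders ∩ Diego ∩ Yusuf ∩ Gita: 10:25–10:50, 16:25–16:30.
Windows ≥ 75 min: (none).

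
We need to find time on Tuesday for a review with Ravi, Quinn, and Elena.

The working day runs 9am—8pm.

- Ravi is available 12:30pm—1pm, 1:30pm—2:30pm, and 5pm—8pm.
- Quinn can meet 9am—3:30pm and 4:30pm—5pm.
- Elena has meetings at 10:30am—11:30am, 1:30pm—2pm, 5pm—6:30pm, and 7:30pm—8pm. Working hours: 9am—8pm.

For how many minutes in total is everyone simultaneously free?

Elena free within 09:00–20:00: 09:00–10:30, 11:30–13:30, 14:00–17:00, 18:30–19:30.
Ravi ∩ Quinn: 12:30–13:00, 13:30–14:30.
Ravi ∩ Quinn ∩ Elena: 12:30–13:00, 14:00–14:30.
Total common minutes: 30 + 30 = 60.

60 minutes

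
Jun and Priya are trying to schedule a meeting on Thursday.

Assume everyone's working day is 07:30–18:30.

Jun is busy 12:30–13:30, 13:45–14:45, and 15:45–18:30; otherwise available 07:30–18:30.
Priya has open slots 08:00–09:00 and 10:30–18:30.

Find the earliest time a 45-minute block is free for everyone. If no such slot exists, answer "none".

Jun free within 07:30–18:30: 07:30–12:30, 13:30–13:45, 14:45–15:45.
Jun ∩ Priya: 08:00–09:00, 10:30–12:30, 13:30–13:45, 14:45–15:45.
Windows ≥ 45 min: 08:00–09:00, 10:30–12:30, 14:45–15:45.
Earliest such window starts at 08:00.

08:00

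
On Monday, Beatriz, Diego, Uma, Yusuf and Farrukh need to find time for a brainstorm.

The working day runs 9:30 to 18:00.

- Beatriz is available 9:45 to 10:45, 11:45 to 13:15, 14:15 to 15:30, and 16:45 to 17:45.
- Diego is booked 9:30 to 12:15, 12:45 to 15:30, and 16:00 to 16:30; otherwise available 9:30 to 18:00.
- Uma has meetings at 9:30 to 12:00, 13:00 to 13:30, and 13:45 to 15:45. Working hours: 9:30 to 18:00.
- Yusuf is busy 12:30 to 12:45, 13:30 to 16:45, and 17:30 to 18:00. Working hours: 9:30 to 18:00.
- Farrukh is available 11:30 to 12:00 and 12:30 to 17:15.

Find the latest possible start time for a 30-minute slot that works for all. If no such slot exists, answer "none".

Diego free within 09:30–18:00: 12:15–12:45, 15:30–16:00, 16:30–18:00.
Uma free within 09:30–18:00: 12:00–13:00, 13:30–13:45, 15:45–18:00.
Yusuf free within 09:30–18:00: 09:30–12:30, 12:45–13:30, 16:45–17:30.
Beatriz ∩ Diego: 12:15–12:45, 16:45–17:45.
Beatriz ∩ Diego ∩ Uma: 12:15–12:45, 16:45–17:45.
Beatriz ∩ Diego ∩ Uma ∩ Yusuf: 12:15–12:30, 16:45–17:30.
Beatriz ∩ Diego ∩ Uma ∩ Yusuf ∩ Farrukh: 16:45–17:15.
Windows ≥ 30 min: 16:45–17:15.
Latest start in the last window 16:45–17:15 is 17:15 − 30 min = 16:45.

16:45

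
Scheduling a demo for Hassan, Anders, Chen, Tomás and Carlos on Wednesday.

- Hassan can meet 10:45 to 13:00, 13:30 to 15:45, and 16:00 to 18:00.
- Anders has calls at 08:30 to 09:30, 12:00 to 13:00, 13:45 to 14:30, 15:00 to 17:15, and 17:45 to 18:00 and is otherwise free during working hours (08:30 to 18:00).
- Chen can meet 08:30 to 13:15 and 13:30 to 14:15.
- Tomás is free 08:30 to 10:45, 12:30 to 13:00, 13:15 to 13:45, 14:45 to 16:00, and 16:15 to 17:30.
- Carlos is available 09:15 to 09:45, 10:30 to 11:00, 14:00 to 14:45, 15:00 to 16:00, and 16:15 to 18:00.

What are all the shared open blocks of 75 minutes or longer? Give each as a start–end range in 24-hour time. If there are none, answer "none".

none

Anders free within 08:30–18:00: 09:30–12:00, 13:00–13:45, 14:30–15:00, 17:15–17:45.
Hassan ∩ Anders: 10:45–12:00, 13:30–13:45, 14:30–15:00, 17:15–17:45.
Hassan ∩ Anders ∩ Chen: 10:45–12:00, 13:30–13:45.
Hassan ∩ Anders ∩ Chen ∩ Tomás: 13:30–13:45.
Hassan ∩ Anders ∩ Chen ∩ Tomás ∩ Carlos: (none).
Windows ≥ 75 min: (none).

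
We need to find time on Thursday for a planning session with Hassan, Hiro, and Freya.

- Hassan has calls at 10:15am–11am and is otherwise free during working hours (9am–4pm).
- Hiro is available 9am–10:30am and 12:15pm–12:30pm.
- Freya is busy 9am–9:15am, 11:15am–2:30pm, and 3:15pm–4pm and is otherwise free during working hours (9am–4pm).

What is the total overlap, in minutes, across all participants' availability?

60 minutes

Hassan free within 09:00–16:00: 09:00–10:15, 11:00–16:00.
Freya free within 09:00–16:00: 09:15–11:15, 14:30–15:15.
Hassan ∩ Hiro: 09:00–10:15, 12:15–12:30.
Hassan ∩ Hiro ∩ Freya: 09:15–10:15.
Total common minutes: 60.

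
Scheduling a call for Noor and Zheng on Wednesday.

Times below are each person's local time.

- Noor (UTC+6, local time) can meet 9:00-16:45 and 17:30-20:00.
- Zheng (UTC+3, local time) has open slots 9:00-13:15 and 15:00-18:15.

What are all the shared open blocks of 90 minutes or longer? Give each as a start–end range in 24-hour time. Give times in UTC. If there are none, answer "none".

06:00–10:15, 12:00–14:00

Noor → UTC: 03:00–10:45, 11:30–14:00.
Zheng → UTC: 06:00–10:15, 12:00–15:15.
Noor ∩ Zheng: 06:00–10:15, 12:00–14:00.
Windows ≥ 90 min: 06:00–10:15, 12:00–14:00.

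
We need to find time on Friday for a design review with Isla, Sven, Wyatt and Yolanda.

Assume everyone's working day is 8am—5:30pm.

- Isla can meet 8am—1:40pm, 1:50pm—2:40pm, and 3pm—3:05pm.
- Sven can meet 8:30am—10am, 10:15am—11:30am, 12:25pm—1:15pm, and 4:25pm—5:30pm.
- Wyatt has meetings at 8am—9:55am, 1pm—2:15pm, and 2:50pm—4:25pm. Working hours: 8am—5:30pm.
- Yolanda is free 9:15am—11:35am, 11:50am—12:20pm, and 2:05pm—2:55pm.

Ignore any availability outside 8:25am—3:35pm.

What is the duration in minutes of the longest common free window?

75 minutes

Wyatt free within 08:00–17:30: 09:55–13:00, 14:15–14:50, 16:25–17:30.
Isla ∩ Sven: 08:30–10:00, 10:15–11:30, 12:25–13:15.
Isla ∩ Sven ∩ Wyatt: 09:55–10:00, 10:15–11:30, 12:25–13:00.
Isla ∩ Sven ∩ Wyatt ∩ Yolanda: 09:55–10:00, 10:15–11:30.
Restricted to 08:25–15:35: 09:55–10:00, 10:15–11:30.
Common window lengths: 5, 75 min; longest is 75.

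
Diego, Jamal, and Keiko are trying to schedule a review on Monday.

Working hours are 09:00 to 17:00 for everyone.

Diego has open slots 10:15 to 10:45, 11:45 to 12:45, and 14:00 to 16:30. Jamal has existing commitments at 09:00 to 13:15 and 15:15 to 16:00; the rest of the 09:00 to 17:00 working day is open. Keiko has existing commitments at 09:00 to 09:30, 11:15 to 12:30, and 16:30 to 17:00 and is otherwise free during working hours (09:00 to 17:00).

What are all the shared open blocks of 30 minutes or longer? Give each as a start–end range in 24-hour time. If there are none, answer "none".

Jamal free within 09:00–17:00: 13:15–15:15, 16:00–17:00.
Keiko free within 09:00–17:00: 09:30–11:15, 12:30–16:30.
Diego ∩ Jamal: 14:00–15:15, 16:00–16:30.
Diego ∩ Jamal ∩ Keiko: 14:00–15:15, 16:00–16:30.
Windows ≥ 30 min: 14:00–15:15, 16:00–16:30.

14:00–15:15, 16:00–16:30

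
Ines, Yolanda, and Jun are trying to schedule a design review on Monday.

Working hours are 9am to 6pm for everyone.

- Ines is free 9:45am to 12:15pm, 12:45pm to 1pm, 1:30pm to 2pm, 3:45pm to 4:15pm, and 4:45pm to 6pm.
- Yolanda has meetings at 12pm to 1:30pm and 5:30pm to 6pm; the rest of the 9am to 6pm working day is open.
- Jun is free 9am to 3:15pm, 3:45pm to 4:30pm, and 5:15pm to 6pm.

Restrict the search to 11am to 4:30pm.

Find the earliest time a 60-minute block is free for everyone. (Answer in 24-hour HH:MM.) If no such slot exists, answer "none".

Yolanda free within 09:00–18:00: 09:00–12:00, 13:30–17:30.
Ines ∩ Yolanda: 09:45–12:00, 13:30–14:00, 15:45–16:15, 16:45–17:30.
Ines ∩ Yolanda ∩ Jun: 09:45–12:00, 13:30–14:00, 15:45–16:15, 17:15–17:30.
Restricted to 11:00–16:30: 11:00–12:00, 13:30–14:00, 15:45–16:15.
Windows ≥ 60 min: 11:00–12:00.
Earliest such window starts at 11:00.

11:00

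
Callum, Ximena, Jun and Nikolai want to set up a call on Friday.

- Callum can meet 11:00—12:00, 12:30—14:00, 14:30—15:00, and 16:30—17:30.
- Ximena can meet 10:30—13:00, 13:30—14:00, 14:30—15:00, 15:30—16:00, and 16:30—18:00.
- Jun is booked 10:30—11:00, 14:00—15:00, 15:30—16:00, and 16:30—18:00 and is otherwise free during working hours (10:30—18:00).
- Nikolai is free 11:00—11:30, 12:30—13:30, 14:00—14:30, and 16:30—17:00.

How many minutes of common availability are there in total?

60 minutes

Jun free within 10:30–18:00: 11:00–14:00, 15:00–15:30, 16:00–16:30.
Callum ∩ Ximena: 11:00–12:00, 12:30–13:00, 13:30–14:00, 14:30–15:00, 16:30–17:30.
Callum ∩ Ximena ∩ Jun: 11:00–12:00, 12:30–13:00, 13:30–14:00.
Callum ∩ Ximena ∩ Jun ∩ Nikolai: 11:00–11:30, 12:30–13:00.
Total common minutes: 30 + 30 = 60.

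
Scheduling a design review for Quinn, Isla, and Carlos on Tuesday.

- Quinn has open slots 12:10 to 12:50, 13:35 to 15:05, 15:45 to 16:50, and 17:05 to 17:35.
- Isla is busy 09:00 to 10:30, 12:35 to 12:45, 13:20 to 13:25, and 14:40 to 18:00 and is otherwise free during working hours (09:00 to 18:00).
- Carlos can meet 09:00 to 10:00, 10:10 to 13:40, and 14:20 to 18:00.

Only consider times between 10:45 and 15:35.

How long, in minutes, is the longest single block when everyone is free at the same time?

Isla free within 09:00–18:00: 10:30–12:35, 12:45–13:20, 13:25–14:40.
Quinn ∩ Isla: 12:10–12:35, 12:45–12:50, 13:35–14:40.
Quinn ∩ Isla ∩ Carlos: 12:10–12:35, 12:45–12:50, 13:35–13:40, 14:20–14:40.
Restricted to 10:45–15:35: 12:10–12:35, 12:45–12:50, 13:35–13:40, 14:20–14:40.
Common window lengths: 25, 5, 5, 20 min; longest is 25.

25 minutes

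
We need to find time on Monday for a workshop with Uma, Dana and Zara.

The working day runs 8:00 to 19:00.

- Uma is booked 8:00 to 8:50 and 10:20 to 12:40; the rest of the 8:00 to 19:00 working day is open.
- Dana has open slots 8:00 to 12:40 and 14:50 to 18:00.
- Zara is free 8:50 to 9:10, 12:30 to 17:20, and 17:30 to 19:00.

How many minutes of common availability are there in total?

200 minutes

Uma free within 08:00–19:00: 08:50–10:20, 12:40–19:00.
Uma ∩ Dana: 08:50–10:20, 14:50–18:00.
Uma ∩ Dana ∩ Zara: 08:50–09:10, 14:50–17:20, 17:30–18:00.
Total common minutes: 20 + 150 + 30 = 200.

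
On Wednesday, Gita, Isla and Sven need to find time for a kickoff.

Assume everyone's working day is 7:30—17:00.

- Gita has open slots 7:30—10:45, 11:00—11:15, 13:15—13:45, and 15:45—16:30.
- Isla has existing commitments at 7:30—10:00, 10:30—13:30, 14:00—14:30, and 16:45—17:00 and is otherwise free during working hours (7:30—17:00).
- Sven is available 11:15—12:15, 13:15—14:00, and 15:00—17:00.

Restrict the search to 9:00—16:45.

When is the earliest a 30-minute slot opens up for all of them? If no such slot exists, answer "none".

Isla free within 07:30–17:00: 10:00–10:30, 13:30–14:00, 14:30–16:45.
Gita ∩ Isla: 10:00–10:30, 13:30–13:45, 15:45–16:30.
Gita ∩ Isla ∩ Sven: 13:30–13:45, 15:45–16:30.
Restricted to 09:00–16:45: 13:30–13:45, 15:45–16:30.
Windows ≥ 30 min: 15:45–16:30.
Earliest such window starts at 15:45.

15:45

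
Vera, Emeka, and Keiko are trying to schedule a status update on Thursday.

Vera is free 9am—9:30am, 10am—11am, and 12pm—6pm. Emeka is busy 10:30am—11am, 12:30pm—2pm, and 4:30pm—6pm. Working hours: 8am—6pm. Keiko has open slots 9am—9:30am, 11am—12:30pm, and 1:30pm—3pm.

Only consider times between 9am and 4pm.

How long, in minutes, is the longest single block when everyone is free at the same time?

60 minutes

Emeka free within 08:00–18:00: 08:00–10:30, 11:00–12:30, 14:00–16:30.
Vera ∩ Emeka: 09:00–09:30, 10:00–10:30, 12:00–12:30, 14:00–16:30.
Vera ∩ Emeka ∩ Keiko: 09:00–09:30, 12:00–12:30, 14:00–15:00.
Restricted to 09:00–16:00: 09:00–09:30, 12:00–12:30, 14:00–15:00.
Common window lengths: 30, 30, 60 min; longest is 60.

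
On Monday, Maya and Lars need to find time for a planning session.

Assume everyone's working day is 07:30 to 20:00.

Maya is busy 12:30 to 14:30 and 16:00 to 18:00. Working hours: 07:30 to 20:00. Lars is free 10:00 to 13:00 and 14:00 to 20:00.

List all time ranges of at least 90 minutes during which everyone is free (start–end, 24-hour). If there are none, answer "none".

Maya free within 07:30–20:00: 07:30–12:30, 14:30–16:00, 18:00–20:00.
Maya ∩ Lars: 10:00–12:30, 14:30–16:00, 18:00–20:00.
Windows ≥ 90 min: 10:00–12:30, 14:30–16:00, 18:00–20:00.

10:00–12:30, 14:30–16:00, 18:00–20:00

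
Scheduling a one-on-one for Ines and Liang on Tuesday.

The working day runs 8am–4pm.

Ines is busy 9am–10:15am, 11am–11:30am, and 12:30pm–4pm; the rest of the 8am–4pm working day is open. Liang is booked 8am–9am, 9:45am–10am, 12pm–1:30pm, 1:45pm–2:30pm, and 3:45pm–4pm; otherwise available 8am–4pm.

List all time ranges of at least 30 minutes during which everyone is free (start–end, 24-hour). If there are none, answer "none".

Ines free within 08:00–16:00: 08:00–09:00, 10:15–11:00, 11:30–12:30.
Liang free within 08:00–16:00: 09:00–09:45, 10:00–12:00, 13:30–13:45, 14:30–15:45.
Ines ∩ Liang: 10:15–11:00, 11:30–12:00.
Windows ≥ 30 min: 10:15–11:00, 11:30–12:00.

10:15–11:00, 11:30–12:00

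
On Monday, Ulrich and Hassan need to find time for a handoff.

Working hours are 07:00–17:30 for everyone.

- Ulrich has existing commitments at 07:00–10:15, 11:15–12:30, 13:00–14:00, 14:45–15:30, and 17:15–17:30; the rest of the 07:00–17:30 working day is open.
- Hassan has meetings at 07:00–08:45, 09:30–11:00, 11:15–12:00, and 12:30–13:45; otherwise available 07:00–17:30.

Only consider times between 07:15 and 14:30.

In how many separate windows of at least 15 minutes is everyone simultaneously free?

2

Ulrich free within 07:00–17:30: 10:15–11:15, 12:30–13:00, 14:00–14:45, 15:30–17:15.
Hassan free within 07:00–17:30: 08:45–09:30, 11:00–11:15, 12:00–12:30, 13:45–17:30.
Ulrich ∩ Hassan: 11:00–11:15, 14:00–14:45, 15:30–17:15.
Restricted to 07:15–14:30: 11:00–11:15, 14:00–14:30.
Windows ≥ 15 min: 11:00–11:15, 14:00–14:30.
That's 2 windows.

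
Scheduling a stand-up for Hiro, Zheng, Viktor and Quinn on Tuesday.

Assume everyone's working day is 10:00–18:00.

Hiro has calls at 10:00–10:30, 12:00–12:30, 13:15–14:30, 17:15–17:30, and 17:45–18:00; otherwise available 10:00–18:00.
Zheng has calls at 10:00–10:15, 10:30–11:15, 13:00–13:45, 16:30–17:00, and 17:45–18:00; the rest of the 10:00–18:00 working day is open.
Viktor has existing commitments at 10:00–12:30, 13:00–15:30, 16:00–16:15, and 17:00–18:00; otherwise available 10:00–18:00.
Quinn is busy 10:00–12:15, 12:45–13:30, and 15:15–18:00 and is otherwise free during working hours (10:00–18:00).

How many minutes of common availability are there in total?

15 minutes

Hiro free within 10:00–18:00: 10:30–12:00, 12:30–13:15, 14:30–17:15, 17:30–17:45.
Zheng free within 10:00–18:00: 10:15–10:30, 11:15–13:00, 13:45–16:30, 17:00–17:45.
Viktor free within 10:00–18:00: 12:30–13:00, 15:30–16:00, 16:15–17:00.
Quinn free within 10:00–18:00: 12:15–12:45, 13:30–15:15.
Hiro ∩ Zheng: 11:15–12:00, 12:30–13:00, 14:30–16:30, 17:00–17:15, 17:30–17:45.
Hiro ∩ Zheng ∩ Viktor: 12:30–13:00, 15:30–16:00, 16:15–16:30.
Hiro ∩ Zheng ∩ Viktor ∩ Quinn: 12:30–12:45.
Total common minutes: 15.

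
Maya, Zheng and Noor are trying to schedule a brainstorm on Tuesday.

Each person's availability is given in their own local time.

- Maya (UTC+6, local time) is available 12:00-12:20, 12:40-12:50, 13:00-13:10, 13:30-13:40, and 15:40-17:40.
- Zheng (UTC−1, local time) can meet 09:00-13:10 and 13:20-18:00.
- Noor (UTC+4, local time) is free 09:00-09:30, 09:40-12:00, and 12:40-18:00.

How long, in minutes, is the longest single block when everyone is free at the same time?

Maya → UTC: 06:00–06:20, 06:40–06:50, 07:00–07:10, 07:30–07:40, 09:40–11:40.
Zheng → UTC: 10:00–14:10, 14:20–19:00.
Noor → UTC: 05:00–05:30, 05:40–08:00, 08:40–14:00.
Maya ∩ Zheng: 10:00–11:40.
Maya ∩ Zheng ∩ Noor: 10:00–11:40.
Single common window of 100 minutes.

100 minutes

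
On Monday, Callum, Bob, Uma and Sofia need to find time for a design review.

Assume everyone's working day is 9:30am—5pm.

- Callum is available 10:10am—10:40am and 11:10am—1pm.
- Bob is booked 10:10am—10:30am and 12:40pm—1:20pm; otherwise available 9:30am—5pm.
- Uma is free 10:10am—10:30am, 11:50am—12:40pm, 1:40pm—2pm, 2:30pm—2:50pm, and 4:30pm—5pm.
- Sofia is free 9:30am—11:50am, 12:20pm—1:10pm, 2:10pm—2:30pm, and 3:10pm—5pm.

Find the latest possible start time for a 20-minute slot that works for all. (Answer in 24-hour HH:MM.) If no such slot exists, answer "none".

12:20

Bob free within 09:30–17:00: 09:30–10:10, 10:30–12:40, 13:20–17:00.
Callum ∩ Bob: 10:30–10:40, 11:10–12:40.
Callum ∩ Bob ∩ Uma: 11:50–12:40.
Callum ∩ Bob ∩ Uma ∩ Sofia: 12:20–12:40.
Windows ≥ 20 min: 12:20–12:40.
Latest start in the last window 12:20–12:40 is 12:40 − 20 min = 12:20.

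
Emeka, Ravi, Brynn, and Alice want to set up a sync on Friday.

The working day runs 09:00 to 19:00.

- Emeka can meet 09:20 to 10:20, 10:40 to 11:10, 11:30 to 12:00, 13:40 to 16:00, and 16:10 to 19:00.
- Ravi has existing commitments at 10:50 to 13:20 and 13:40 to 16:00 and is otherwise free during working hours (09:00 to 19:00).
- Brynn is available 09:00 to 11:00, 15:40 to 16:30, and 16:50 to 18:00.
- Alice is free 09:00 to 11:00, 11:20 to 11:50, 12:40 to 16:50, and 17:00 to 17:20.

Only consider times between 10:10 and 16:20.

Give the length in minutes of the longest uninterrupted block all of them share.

Ravi free within 09:00–19:00: 09:00–10:50, 13:20–13:40, 16:00–19:00.
Emeka ∩ Ravi: 09:20–10:20, 10:40–10:50, 16:10–19:00.
Emeka ∩ Ravi ∩ Brynn: 09:20–10:20, 10:40–10:50, 16:10–16:30, 16:50–18:00.
Emeka ∩ Ravi ∩ Brynn ∩ Alice: 09:20–10:20, 10:40–10:50, 16:10–16:30, 17:00–17:20.
Restricted to 10:10–16:20: 10:10–10:20, 10:40–10:50, 16:10–16:20.
Common window lengths: 10, 10, 10 min; longest is 10.

10 minutes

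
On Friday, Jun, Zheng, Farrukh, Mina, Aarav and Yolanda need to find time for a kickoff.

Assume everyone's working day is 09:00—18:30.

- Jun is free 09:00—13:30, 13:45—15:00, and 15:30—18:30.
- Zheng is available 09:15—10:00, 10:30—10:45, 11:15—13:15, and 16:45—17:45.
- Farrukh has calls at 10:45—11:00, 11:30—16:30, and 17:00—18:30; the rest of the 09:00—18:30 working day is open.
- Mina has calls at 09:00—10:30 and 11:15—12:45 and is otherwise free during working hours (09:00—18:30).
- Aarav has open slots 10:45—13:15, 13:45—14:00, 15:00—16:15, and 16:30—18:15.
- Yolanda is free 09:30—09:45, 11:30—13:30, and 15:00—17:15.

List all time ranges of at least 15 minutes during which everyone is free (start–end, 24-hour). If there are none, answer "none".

Farrukh free within 09:00–18:30: 09:00–10:45, 11:00–11:30, 16:30–17:00.
Mina free within 09:00–18:30: 10:30–11:15, 12:45–18:30.
Jun ∩ Zheng: 09:15–10:00, 10:30–10:45, 11:15–13:15, 16:45–17:45.
Jun ∩ Zheng ∩ Farrukh: 09:15–10:00, 10:30–10:45, 11:15–11:30, 16:45–17:00.
Jun ∩ Zheng ∩ Farrukh ∩ Mina: 10:30–10:45, 16:45–17:00.
Jun ∩ Zheng ∩ Farrukh ∩ Mina ∩ Aarav: 16:45–17:00.
Jun ∩ Zheng ∩ Farrukh ∩ Mina ∩ Aarav ∩ Yolanda: 16:45–17:00.
Windows ≥ 15 min: 16:45–17:00.

16:45–17:00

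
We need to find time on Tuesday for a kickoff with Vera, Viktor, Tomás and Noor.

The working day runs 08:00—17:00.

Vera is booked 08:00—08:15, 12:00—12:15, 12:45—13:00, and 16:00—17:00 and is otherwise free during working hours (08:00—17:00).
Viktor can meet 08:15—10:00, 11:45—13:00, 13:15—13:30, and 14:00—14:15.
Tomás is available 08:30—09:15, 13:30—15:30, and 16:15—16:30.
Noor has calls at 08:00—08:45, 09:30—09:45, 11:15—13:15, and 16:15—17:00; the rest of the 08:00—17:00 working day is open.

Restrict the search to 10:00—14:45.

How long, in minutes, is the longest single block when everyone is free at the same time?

Vera free within 08:00–17:00: 08:15–12:00, 12:15–12:45, 13:00–16:00.
Noor free within 08:00–17:00: 08:45–09:30, 09:45–11:15, 13:15–16:15.
Vera ∩ Viktor: 08:15–10:00, 11:45–12:00, 12:15–12:45, 13:15–13:30, 14:00–14:15.
Vera ∩ Viktor ∩ Tomás: 08:30–09:15, 14:00–14:15.
Vera ∩ Viktor ∩ Tomás ∩ Noor: 08:45–09:15, 14:00–14:15.
Restricted to 10:00–14:45: 14:00–14:15.
Single common window of 15 minutes.

15 minutes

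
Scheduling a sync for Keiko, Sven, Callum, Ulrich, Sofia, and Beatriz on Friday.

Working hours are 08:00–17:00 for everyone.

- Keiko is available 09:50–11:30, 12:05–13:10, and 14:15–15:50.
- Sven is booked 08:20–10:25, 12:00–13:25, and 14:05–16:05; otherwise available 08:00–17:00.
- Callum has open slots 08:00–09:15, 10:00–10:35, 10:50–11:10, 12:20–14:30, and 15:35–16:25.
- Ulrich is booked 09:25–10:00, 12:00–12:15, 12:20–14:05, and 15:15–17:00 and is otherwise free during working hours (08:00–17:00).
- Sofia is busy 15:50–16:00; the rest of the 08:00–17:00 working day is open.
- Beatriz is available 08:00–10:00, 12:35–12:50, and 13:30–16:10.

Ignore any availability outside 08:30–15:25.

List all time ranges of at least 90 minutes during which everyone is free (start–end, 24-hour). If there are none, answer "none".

Sven free within 08:00–17:00: 08:00–08:20, 10:25–12:00, 13:25–14:05, 16:05–17:00.
Ulrich free within 08:00–17:00: 08:00–09:25, 10:00–12:00, 12:15–12:20, 14:05–15:15.
Sofia free within 08:00–17:00: 08:00–15:50, 16:00–17:00.
Keiko ∩ Sven: 10:25–11:30.
Keiko ∩ Sven ∩ Callum: 10:25–10:35, 10:50–11:10.
Keiko ∩ Sven ∩ Callum ∩ Ulrich: 10:25–10:35, 10:50–11:10.
Keiko ∩ Sven ∩ Callum ∩ Ulrich ∩ Sofia: 10:25–10:35, 10:50–11:10.
Keiko ∩ Sven ∩ Callum ∩ Ulrich ∩ Sofia ∩ Beatriz: (none).
Restricted to 08:30–15:25: (none).
Windows ≥ 90 min: (none).

none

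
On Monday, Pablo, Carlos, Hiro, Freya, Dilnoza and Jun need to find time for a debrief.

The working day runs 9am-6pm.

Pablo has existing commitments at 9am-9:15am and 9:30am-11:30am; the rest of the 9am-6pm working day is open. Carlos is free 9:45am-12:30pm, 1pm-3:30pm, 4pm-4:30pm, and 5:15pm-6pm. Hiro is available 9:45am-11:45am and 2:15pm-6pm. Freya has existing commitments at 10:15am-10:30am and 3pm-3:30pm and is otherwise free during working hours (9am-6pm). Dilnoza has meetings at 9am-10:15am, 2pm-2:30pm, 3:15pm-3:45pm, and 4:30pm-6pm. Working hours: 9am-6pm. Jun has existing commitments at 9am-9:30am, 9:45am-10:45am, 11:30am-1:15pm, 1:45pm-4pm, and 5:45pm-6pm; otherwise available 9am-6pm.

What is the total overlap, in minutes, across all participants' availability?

Pablo free within 09:00–18:00: 09:15–09:30, 11:30–18:00.
Freya free within 09:00–18:00: 09:00–10:15, 10:30–15:00, 15:30–18:00.
Dilnoza free within 09:00–18:00: 10:15–14:00, 14:30–15:15, 15:45–16:30.
Jun free within 09:00–18:00: 09:30–09:45, 10:45–11:30, 13:15–13:45, 16:00–17:45.
Pablo ∩ Carlos: 11:30–12:30, 13:00–15:30, 16:00–16:30, 17:15–18:00.
Pablo ∩ Carlos ∩ Hiro: 11:30–11:45, 14:15–15:30, 16:00–16:30, 17:15–18:00.
Pablo ∩ Carlos ∩ Hiro ∩ Freya: 11:30–11:45, 14:15–15:00, 16:00–16:30, 17:15–18:00.
Pablo ∩ Carlos ∩ Hiro ∩ Freya ∩ Dilnoza: 11:30–11:45, 14:30–15:00, 16:00–16:30.
Pablo ∩ Carlos ∩ Hiro ∩ Freya ∩ Dilnoza ∩ Jun: 16:00–16:30.
Total common minutes: 30.

30 minutes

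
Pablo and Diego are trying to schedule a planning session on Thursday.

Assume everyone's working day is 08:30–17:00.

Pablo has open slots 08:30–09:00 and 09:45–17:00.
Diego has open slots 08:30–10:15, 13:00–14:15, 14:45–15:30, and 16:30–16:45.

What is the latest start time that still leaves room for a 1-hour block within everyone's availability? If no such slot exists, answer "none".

Pablo ∩ Diego: 08:30–09:00, 09:45–10:15, 13:00–14:15, 14:45–15:30, 16:30–16:45.
Windows ≥ 60 min: 13:00–14:15.
Latest start in the last window 13:00–14:15 is 14:15 − 60 min = 13:15.

13:15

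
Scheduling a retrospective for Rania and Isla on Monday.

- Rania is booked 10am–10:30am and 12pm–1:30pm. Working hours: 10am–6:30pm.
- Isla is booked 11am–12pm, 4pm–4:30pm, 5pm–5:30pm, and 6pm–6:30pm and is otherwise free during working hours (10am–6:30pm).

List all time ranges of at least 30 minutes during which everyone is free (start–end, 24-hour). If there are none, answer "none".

Rania free within 10:00–18:30: 10:30–12:00, 13:30–18:30.
Isla free within 10:00–18:30: 10:00–11:00, 12:00–16:00, 16:30–17:00, 17:30–18:00.
Rania ∩ Isla: 10:30–11:00, 13:30–16:00, 16:30–17:00, 17:30–18:00.
Windows ≥ 30 min: 10:30–11:00, 13:30–16:00, 16:30–17:00, 17:30–18:00.

10:30–11:00, 13:30–16:00, 16:30–17:00, 17:30–18:00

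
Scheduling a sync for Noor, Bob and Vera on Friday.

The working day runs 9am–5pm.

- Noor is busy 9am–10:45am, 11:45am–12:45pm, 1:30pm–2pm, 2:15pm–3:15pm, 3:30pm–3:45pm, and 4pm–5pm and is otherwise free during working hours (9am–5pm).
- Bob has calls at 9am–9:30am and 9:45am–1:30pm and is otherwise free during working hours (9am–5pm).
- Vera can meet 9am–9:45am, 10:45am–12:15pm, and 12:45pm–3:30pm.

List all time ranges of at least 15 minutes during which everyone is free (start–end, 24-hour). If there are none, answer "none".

Noor free within 09:00–17:00: 10:45–11:45, 12:45–13:30, 14:00–14:15, 15:15–15:30, 15:45–16:00.
Bob free within 09:00–17:00: 09:30–09:45, 13:30–17:00.
Noor ∩ Bob: 14:00–14:15, 15:15–15:30, 15:45–16:00.
Noor ∩ Bob ∩ Vera: 14:00–14:15, 15:15–15:30.
Windows ≥ 15 min: 14:00–14:15, 15:15–15:30.

14:00–14:15, 15:15–15:30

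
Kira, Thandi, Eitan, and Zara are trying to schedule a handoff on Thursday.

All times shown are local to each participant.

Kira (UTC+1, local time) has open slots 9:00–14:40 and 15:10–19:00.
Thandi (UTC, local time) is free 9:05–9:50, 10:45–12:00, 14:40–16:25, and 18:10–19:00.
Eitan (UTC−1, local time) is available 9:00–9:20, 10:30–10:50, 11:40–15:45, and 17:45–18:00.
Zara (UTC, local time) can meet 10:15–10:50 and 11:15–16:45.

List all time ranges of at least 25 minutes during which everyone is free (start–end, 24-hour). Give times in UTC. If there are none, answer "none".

Kira → UTC: 08:00–13:40, 14:10–18:00.
Thandi → UTC: 09:05–09:50, 10:45–12:00, 14:40–16:25, 18:10–19:00.
Eitan → UTC: 10:00–10:20, 11:30–11:50, 12:40–16:45, 18:45–19:00.
Zara → UTC: 10:15–10:50, 11:15–16:45.
Kira ∩ Thandi: 09:05–09:50, 10:45–12:00, 14:40–16:25.
Kira ∩ Thandi ∩ Eitan: 11:30–11:50, 14:40–16:25.
Kira ∩ Thandi ∩ Eitan ∩ Zara: 11:30–11:50, 14:40–16:25.
Windows ≥ 25 min: 14:40–16:25.

14:40–16:25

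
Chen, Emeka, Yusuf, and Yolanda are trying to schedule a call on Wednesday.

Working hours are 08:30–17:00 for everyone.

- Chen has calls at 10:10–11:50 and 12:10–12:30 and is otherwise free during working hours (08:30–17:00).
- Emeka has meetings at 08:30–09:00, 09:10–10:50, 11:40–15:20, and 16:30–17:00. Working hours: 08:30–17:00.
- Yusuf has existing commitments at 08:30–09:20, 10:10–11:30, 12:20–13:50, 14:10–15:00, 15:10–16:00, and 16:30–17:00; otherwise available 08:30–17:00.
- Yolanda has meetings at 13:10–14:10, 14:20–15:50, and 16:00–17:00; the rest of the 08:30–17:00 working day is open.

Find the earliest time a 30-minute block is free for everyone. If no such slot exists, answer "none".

none

Chen free within 08:30–17:00: 08:30–10:10, 11:50–12:10, 12:30–17:00.
Emeka free within 08:30–17:00: 09:00–09:10, 10:50–11:40, 15:20–16:30.
Yusuf free within 08:30–17:00: 09:20–10:10, 11:30–12:20, 13:50–14:10, 15:00–15:10, 16:00–16:30.
Yolanda free within 08:30–17:00: 08:30–13:10, 14:10–14:20, 15:50–16:00.
Chen ∩ Emeka: 09:00–09:10, 15:20–16:30.
Chen ∩ Emeka ∩ Yusuf: 16:00–16:30.
Chen ∩ Emeka ∩ Yusuf ∩ Yolanda: (none).
Windows ≥ 30 min: (none).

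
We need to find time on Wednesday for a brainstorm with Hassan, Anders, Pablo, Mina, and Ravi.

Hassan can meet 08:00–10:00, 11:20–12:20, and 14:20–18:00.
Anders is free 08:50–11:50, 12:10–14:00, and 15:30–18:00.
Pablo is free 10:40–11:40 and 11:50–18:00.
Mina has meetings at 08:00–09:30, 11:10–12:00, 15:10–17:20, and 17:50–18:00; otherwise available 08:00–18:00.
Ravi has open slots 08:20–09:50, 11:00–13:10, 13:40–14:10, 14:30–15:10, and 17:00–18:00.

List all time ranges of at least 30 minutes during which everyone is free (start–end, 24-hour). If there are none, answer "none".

Mina free within 08:00–18:00: 09:30–11:10, 12:00–15:10, 17:20–17:50.
Hassan ∩ Anders: 08:50–10:00, 11:20–11:50, 12:10–12:20, 15:30–18:00.
Hassan ∩ Anders ∩ Pablo: 11:20–11:40, 12:10–12:20, 15:30–18:00.
Hassan ∩ Anders ∩ Pablo ∩ Mina: 12:10–12:20, 17:20–17:50.
Hassan ∩ Anders ∩ Pablo ∩ Mina ∩ Ravi: 12:10–12:20, 17:20–17:50.
Windows ≥ 30 min: 17:20–17:50.

17:20–17:50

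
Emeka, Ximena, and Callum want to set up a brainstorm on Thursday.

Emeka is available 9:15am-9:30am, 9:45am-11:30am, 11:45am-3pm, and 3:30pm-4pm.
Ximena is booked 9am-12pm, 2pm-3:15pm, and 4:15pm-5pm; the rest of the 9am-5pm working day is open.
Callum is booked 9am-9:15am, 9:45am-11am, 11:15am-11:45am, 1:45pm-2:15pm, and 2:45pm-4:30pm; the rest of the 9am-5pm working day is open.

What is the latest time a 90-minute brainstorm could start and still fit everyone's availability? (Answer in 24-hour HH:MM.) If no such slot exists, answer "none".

Ximena free within 09:00–17:00: 12:00–14:00, 15:15–16:15.
Callum free within 09:00–17:00: 09:15–09:45, 11:00–11:15, 11:45–13:45, 14:15–14:45, 16:30–17:00.
Emeka ∩ Ximena: 12:00–14:00, 15:30–16:00.
Emeka ∩ Ximena ∩ Callum: 12:00–13:45.
Windows ≥ 90 min: 12:00–13:45.
Latest start in the last window 12:00–13:45 is 13:45 − 90 min = 12:15.

12:15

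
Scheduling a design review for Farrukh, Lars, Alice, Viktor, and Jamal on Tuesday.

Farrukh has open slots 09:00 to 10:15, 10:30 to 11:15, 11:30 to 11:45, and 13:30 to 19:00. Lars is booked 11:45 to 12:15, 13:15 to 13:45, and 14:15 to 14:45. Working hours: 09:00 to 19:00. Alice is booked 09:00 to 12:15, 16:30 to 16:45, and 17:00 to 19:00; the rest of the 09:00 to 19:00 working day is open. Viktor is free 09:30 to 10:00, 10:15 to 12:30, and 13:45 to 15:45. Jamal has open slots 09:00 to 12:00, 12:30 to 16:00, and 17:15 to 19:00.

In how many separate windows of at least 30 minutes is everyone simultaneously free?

2

Lars free within 09:00–19:00: 09:00–11:45, 12:15–13:15, 13:45–14:15, 14:45–19:00.
Alice free within 09:00–19:00: 12:15–16:30, 16:45–17:00.
Farrukh ∩ Lars: 09:00–10:15, 10:30–11:15, 11:30–11:45, 13:45–14:15, 14:45–19:00.
Farrukh ∩ Lars ∩ Alice: 13:45–14:15, 14:45–16:30, 16:45–17:00.
Farrukh ∩ Lars ∩ Alice ∩ Viktor: 13:45–14:15, 14:45–15:45.
Farrukh ∩ Lars ∩ Alice ∩ Viktor ∩ Jamal: 13:45–14:15, 14:45–15:45.
Windows ≥ 30 min: 13:45–14:15, 14:45–15:45.
That's 2 windows.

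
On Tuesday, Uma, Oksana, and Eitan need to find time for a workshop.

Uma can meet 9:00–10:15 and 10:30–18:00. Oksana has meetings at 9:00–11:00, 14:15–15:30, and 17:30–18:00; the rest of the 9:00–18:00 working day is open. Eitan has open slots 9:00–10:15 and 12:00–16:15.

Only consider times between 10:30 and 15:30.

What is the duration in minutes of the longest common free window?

135 minutes

Oksana free within 09:00–18:00: 11:00–14:15, 15:30–17:30.
Uma ∩ Oksana: 11:00–14:15, 15:30–17:30.
Uma ∩ Oksana ∩ Eitan: 12:00–14:15, 15:30–16:15.
Restricted to 10:30–15:30: 12:00–14:15.
Single common window of 135 minutes.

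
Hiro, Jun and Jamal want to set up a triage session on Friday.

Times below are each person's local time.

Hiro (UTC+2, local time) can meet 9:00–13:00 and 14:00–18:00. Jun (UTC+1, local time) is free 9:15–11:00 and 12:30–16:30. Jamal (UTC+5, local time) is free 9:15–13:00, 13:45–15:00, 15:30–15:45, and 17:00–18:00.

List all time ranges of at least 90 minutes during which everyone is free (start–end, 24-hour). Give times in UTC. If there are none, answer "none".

Hiro → UTC: 07:00–11:00, 12:00–16:00.
Jun → UTC: 08:15–10:00, 11:30–15:30.
Jamal → UTC: 04:15–08:00, 08:45–10:00, 10:30–10:45, 12:00–13:00.
Hiro ∩ Jun: 08:15–10:00, 12:00–15:30.
Hiro ∩ Jun ∩ Jamal: 08:45–10:00, 12:00–13:00.
Windows ≥ 90 min: (none).

none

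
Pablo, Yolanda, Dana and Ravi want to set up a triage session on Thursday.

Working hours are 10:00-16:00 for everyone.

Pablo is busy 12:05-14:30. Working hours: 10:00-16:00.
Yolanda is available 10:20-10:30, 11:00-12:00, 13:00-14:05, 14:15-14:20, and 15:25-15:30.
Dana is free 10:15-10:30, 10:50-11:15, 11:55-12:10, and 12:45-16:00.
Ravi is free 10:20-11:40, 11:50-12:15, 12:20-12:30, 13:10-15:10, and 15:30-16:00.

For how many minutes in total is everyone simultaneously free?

Pablo free within 10:00–16:00: 10:00–12:05, 14:30–16:00.
Pablo ∩ Yolanda: 10:20–10:30, 11:00–12:00, 15:25–15:30.
Pablo ∩ Yolanda ∩ Dana: 10:20–10:30, 11:00–11:15, 11:55–12:00, 15:25–15:30.
Pablo ∩ Yolanda ∩ Dana ∩ Ravi: 10:20–10:30, 11:00–11:15, 11:55–12:00.
Total common minutes: 10 + 15 + 5 = 30.

30 minutes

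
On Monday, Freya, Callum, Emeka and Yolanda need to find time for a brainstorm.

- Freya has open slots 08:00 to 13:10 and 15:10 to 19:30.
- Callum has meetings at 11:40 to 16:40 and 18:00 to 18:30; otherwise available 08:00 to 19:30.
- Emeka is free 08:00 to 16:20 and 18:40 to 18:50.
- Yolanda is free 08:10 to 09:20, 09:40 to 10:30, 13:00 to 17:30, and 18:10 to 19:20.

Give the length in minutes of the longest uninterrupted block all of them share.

Callum free within 08:00–19:30: 08:00–11:40, 16:40–18:00, 18:30–19:30.
Freya ∩ Callum: 08:00–11:40, 16:40–18:00, 18:30–19:30.
Freya ∩ Callum ∩ Emeka: 08:00–11:40, 18:40–18:50.
Freya ∩ Callum ∩ Emeka ∩ Yolanda: 08:10–09:20, 09:40–10:30, 18:40–18:50.
Common window lengths: 70, 50, 10 min; longest is 70.

70 minutes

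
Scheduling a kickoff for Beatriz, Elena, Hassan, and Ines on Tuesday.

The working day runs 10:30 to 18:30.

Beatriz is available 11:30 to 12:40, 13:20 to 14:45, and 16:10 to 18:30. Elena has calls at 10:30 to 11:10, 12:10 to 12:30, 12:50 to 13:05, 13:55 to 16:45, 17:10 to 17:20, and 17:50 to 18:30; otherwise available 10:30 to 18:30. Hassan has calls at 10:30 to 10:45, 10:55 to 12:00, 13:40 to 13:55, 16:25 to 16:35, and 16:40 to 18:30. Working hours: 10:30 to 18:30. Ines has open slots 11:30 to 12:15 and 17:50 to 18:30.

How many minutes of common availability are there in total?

10 minutes

Elena free within 10:30–18:30: 11:10–12:10, 12:30–12:50, 13:05–13:55, 16:45–17:10, 17:20–17:50.
Hassan free within 10:30–18:30: 10:45–10:55, 12:00–13:40, 13:55–16:25, 16:35–16:40.
Beatriz ∩ Elena: 11:30–12:10, 12:30–12:40, 13:20–13:55, 16:45–17:10, 17:20–17:50.
Beatriz ∩ Elena ∩ Hassan: 12:00–12:10, 12:30–12:40, 13:20–13:40.
Beatriz ∩ Elena ∩ Hassan ∩ Ines: 12:00–12:10.
Total common minutes: 10.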